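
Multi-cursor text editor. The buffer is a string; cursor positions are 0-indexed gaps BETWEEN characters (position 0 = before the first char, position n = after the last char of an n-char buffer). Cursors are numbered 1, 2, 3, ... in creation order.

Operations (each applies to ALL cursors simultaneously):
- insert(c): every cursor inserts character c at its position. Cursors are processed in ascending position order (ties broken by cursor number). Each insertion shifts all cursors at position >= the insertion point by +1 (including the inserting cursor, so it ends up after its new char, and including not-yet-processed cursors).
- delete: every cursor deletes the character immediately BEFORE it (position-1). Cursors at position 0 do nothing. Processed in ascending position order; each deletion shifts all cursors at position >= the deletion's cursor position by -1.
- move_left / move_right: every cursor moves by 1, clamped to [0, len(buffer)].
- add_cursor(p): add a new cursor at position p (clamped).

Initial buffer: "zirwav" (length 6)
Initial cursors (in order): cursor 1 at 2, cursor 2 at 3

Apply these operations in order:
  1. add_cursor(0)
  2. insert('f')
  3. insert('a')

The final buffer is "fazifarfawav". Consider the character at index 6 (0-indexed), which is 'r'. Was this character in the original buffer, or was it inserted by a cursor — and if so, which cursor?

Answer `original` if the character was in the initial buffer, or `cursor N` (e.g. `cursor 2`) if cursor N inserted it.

Answer: original

Derivation:
After op 1 (add_cursor(0)): buffer="zirwav" (len 6), cursors c3@0 c1@2 c2@3, authorship ......
After op 2 (insert('f')): buffer="fzifrfwav" (len 9), cursors c3@1 c1@4 c2@6, authorship 3..1.2...
After op 3 (insert('a')): buffer="fazifarfawav" (len 12), cursors c3@2 c1@6 c2@9, authorship 33..11.22...
Authorship (.=original, N=cursor N): 3 3 . . 1 1 . 2 2 . . .
Index 6: author = original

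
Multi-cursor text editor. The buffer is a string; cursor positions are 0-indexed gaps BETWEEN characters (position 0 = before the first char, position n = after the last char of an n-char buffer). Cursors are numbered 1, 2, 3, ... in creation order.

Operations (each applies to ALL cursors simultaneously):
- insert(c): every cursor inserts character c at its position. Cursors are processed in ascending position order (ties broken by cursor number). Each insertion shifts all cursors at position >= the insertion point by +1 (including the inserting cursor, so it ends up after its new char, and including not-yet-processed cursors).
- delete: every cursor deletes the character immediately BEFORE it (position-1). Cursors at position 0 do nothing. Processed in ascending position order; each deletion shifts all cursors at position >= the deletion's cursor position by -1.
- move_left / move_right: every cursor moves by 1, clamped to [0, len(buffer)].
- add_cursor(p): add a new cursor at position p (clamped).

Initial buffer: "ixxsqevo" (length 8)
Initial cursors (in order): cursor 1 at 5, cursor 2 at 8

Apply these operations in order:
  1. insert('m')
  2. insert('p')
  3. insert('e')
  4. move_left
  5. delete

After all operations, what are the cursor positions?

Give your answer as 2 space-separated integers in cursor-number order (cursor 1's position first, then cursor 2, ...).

Answer: 6 11

Derivation:
After op 1 (insert('m')): buffer="ixxsqmevom" (len 10), cursors c1@6 c2@10, authorship .....1...2
After op 2 (insert('p')): buffer="ixxsqmpevomp" (len 12), cursors c1@7 c2@12, authorship .....11...22
After op 3 (insert('e')): buffer="ixxsqmpeevompe" (len 14), cursors c1@8 c2@14, authorship .....111...222
After op 4 (move_left): buffer="ixxsqmpeevompe" (len 14), cursors c1@7 c2@13, authorship .....111...222
After op 5 (delete): buffer="ixxsqmeevome" (len 12), cursors c1@6 c2@11, authorship .....11...22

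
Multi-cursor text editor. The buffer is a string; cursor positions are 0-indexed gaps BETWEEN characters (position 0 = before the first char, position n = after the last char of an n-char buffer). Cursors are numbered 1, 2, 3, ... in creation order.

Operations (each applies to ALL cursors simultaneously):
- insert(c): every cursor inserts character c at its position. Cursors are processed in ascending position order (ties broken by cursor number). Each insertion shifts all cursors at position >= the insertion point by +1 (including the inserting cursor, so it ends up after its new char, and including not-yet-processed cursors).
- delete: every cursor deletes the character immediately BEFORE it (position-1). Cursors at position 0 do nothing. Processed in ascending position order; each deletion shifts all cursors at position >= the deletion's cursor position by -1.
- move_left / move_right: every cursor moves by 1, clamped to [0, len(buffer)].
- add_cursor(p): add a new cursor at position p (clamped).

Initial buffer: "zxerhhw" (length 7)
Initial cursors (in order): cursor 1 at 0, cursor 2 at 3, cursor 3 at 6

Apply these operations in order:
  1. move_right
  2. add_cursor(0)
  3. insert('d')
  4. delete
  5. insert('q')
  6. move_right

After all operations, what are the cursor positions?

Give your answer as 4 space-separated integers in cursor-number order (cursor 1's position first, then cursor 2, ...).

After op 1 (move_right): buffer="zxerhhw" (len 7), cursors c1@1 c2@4 c3@7, authorship .......
After op 2 (add_cursor(0)): buffer="zxerhhw" (len 7), cursors c4@0 c1@1 c2@4 c3@7, authorship .......
After op 3 (insert('d')): buffer="dzdxerdhhwd" (len 11), cursors c4@1 c1@3 c2@7 c3@11, authorship 4.1...2...3
After op 4 (delete): buffer="zxerhhw" (len 7), cursors c4@0 c1@1 c2@4 c3@7, authorship .......
After op 5 (insert('q')): buffer="qzqxerqhhwq" (len 11), cursors c4@1 c1@3 c2@7 c3@11, authorship 4.1...2...3
After op 6 (move_right): buffer="qzqxerqhhwq" (len 11), cursors c4@2 c1@4 c2@8 c3@11, authorship 4.1...2...3

Answer: 4 8 11 2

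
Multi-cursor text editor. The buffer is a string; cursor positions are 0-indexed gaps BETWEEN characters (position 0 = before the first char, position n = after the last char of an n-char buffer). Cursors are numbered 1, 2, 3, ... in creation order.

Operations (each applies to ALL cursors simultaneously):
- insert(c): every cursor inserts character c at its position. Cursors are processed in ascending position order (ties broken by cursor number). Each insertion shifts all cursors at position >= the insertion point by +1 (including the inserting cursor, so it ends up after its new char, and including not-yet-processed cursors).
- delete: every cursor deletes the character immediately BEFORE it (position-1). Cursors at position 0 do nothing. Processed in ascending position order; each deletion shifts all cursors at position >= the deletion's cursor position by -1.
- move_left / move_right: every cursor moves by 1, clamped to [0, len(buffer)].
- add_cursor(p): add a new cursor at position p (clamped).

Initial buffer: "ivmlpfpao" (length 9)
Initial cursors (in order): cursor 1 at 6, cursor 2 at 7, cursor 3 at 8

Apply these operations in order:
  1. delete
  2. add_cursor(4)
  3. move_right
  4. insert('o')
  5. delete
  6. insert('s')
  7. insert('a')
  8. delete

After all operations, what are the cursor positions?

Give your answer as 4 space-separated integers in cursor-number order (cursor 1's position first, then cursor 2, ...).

After op 1 (delete): buffer="ivmlpo" (len 6), cursors c1@5 c2@5 c3@5, authorship ......
After op 2 (add_cursor(4)): buffer="ivmlpo" (len 6), cursors c4@4 c1@5 c2@5 c3@5, authorship ......
After op 3 (move_right): buffer="ivmlpo" (len 6), cursors c4@5 c1@6 c2@6 c3@6, authorship ......
After op 4 (insert('o')): buffer="ivmlpooooo" (len 10), cursors c4@6 c1@10 c2@10 c3@10, authorship .....4.123
After op 5 (delete): buffer="ivmlpo" (len 6), cursors c4@5 c1@6 c2@6 c3@6, authorship ......
After op 6 (insert('s')): buffer="ivmlpsosss" (len 10), cursors c4@6 c1@10 c2@10 c3@10, authorship .....4.123
After op 7 (insert('a')): buffer="ivmlpsaosssaaa" (len 14), cursors c4@7 c1@14 c2@14 c3@14, authorship .....44.123123
After op 8 (delete): buffer="ivmlpsosss" (len 10), cursors c4@6 c1@10 c2@10 c3@10, authorship .....4.123

Answer: 10 10 10 6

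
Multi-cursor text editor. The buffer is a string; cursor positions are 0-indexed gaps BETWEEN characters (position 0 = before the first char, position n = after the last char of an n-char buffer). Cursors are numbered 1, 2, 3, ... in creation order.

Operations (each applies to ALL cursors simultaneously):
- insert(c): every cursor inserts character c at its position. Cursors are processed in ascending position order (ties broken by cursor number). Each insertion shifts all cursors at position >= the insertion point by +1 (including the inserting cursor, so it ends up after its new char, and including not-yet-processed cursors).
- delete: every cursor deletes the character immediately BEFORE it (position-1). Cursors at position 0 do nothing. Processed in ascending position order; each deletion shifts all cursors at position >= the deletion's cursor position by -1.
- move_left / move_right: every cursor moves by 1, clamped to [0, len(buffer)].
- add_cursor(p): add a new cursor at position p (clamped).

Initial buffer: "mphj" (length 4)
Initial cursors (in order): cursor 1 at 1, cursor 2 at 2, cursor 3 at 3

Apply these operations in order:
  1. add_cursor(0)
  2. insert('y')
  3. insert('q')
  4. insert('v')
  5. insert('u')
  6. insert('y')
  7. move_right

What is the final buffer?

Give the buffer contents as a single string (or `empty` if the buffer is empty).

After op 1 (add_cursor(0)): buffer="mphj" (len 4), cursors c4@0 c1@1 c2@2 c3@3, authorship ....
After op 2 (insert('y')): buffer="ymypyhyj" (len 8), cursors c4@1 c1@3 c2@5 c3@7, authorship 4.1.2.3.
After op 3 (insert('q')): buffer="yqmyqpyqhyqj" (len 12), cursors c4@2 c1@5 c2@8 c3@11, authorship 44.11.22.33.
After op 4 (insert('v')): buffer="yqvmyqvpyqvhyqvj" (len 16), cursors c4@3 c1@7 c2@11 c3@15, authorship 444.111.222.333.
After op 5 (insert('u')): buffer="yqvumyqvupyqvuhyqvuj" (len 20), cursors c4@4 c1@9 c2@14 c3@19, authorship 4444.1111.2222.3333.
After op 6 (insert('y')): buffer="yqvuymyqvuypyqvuyhyqvuyj" (len 24), cursors c4@5 c1@11 c2@17 c3@23, authorship 44444.11111.22222.33333.
After op 7 (move_right): buffer="yqvuymyqvuypyqvuyhyqvuyj" (len 24), cursors c4@6 c1@12 c2@18 c3@24, authorship 44444.11111.22222.33333.

Answer: yqvuymyqvuypyqvuyhyqvuyj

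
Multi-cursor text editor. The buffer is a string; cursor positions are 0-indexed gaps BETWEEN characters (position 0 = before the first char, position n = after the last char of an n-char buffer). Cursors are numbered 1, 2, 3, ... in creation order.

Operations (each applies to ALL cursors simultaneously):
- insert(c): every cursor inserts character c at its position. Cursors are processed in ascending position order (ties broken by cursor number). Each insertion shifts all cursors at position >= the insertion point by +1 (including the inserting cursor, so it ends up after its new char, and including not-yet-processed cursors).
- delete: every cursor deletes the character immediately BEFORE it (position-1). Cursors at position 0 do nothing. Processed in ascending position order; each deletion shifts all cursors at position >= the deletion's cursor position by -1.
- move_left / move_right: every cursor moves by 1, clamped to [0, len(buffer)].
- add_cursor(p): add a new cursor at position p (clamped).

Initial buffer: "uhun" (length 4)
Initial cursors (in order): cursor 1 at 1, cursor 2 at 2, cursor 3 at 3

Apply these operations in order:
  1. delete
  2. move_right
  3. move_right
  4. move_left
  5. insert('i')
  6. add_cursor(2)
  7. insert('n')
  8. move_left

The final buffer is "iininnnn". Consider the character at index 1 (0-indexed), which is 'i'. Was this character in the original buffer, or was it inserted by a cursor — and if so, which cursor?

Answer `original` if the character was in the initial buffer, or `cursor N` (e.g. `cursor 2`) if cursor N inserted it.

Answer: cursor 2

Derivation:
After op 1 (delete): buffer="n" (len 1), cursors c1@0 c2@0 c3@0, authorship .
After op 2 (move_right): buffer="n" (len 1), cursors c1@1 c2@1 c3@1, authorship .
After op 3 (move_right): buffer="n" (len 1), cursors c1@1 c2@1 c3@1, authorship .
After op 4 (move_left): buffer="n" (len 1), cursors c1@0 c2@0 c3@0, authorship .
After op 5 (insert('i')): buffer="iiin" (len 4), cursors c1@3 c2@3 c3@3, authorship 123.
After op 6 (add_cursor(2)): buffer="iiin" (len 4), cursors c4@2 c1@3 c2@3 c3@3, authorship 123.
After op 7 (insert('n')): buffer="iininnnn" (len 8), cursors c4@3 c1@7 c2@7 c3@7, authorship 1243123.
After op 8 (move_left): buffer="iininnnn" (len 8), cursors c4@2 c1@6 c2@6 c3@6, authorship 1243123.
Authorship (.=original, N=cursor N): 1 2 4 3 1 2 3 .
Index 1: author = 2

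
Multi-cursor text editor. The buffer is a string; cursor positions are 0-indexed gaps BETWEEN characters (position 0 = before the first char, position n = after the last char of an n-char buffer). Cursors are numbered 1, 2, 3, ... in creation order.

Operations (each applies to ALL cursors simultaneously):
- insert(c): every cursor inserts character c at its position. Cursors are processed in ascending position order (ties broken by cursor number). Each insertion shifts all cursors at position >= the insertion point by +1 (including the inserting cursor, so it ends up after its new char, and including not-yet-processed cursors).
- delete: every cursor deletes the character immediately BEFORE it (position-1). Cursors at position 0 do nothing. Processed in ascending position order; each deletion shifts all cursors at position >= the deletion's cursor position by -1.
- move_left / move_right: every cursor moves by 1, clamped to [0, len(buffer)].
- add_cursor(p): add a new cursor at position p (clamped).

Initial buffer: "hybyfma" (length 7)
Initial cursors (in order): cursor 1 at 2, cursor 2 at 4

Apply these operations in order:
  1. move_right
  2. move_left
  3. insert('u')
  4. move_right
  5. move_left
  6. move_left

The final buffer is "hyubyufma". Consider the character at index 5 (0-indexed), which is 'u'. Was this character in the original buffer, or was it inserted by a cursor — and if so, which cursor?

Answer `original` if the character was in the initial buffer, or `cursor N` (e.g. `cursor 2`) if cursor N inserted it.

Answer: cursor 2

Derivation:
After op 1 (move_right): buffer="hybyfma" (len 7), cursors c1@3 c2@5, authorship .......
After op 2 (move_left): buffer="hybyfma" (len 7), cursors c1@2 c2@4, authorship .......
After op 3 (insert('u')): buffer="hyubyufma" (len 9), cursors c1@3 c2@6, authorship ..1..2...
After op 4 (move_right): buffer="hyubyufma" (len 9), cursors c1@4 c2@7, authorship ..1..2...
After op 5 (move_left): buffer="hyubyufma" (len 9), cursors c1@3 c2@6, authorship ..1..2...
After op 6 (move_left): buffer="hyubyufma" (len 9), cursors c1@2 c2@5, authorship ..1..2...
Authorship (.=original, N=cursor N): . . 1 . . 2 . . .
Index 5: author = 2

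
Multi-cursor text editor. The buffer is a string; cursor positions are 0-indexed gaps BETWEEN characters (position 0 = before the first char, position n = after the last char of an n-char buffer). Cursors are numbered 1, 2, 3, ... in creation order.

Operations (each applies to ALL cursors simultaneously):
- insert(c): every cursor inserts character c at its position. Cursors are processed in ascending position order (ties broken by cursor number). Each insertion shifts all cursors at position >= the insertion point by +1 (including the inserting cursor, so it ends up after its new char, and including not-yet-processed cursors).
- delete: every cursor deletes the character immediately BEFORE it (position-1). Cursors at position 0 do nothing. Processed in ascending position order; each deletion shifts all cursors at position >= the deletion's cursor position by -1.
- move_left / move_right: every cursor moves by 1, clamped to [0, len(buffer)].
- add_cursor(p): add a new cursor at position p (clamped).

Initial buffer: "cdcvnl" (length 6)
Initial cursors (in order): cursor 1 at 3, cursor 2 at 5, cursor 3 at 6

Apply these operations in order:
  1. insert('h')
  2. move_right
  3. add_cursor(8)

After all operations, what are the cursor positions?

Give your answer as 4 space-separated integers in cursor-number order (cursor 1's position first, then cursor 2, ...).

After op 1 (insert('h')): buffer="cdchvnhlh" (len 9), cursors c1@4 c2@7 c3@9, authorship ...1..2.3
After op 2 (move_right): buffer="cdchvnhlh" (len 9), cursors c1@5 c2@8 c3@9, authorship ...1..2.3
After op 3 (add_cursor(8)): buffer="cdchvnhlh" (len 9), cursors c1@5 c2@8 c4@8 c3@9, authorship ...1..2.3

Answer: 5 8 9 8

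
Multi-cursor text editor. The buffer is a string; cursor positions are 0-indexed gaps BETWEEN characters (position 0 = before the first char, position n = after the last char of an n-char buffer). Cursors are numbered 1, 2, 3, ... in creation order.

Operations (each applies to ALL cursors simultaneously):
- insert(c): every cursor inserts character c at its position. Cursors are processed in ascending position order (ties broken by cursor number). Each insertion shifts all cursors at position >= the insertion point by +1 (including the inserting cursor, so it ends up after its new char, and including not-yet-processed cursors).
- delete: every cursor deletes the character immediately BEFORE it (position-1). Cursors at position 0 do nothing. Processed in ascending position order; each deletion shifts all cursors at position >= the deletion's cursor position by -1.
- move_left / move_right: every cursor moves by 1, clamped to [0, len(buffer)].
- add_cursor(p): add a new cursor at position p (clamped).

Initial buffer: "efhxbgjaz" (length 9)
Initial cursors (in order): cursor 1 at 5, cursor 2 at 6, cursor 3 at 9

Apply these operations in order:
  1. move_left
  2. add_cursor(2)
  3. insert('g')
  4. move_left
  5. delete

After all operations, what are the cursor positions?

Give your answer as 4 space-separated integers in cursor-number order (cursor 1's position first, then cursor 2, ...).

After op 1 (move_left): buffer="efhxbgjaz" (len 9), cursors c1@4 c2@5 c3@8, authorship .........
After op 2 (add_cursor(2)): buffer="efhxbgjaz" (len 9), cursors c4@2 c1@4 c2@5 c3@8, authorship .........
After op 3 (insert('g')): buffer="efghxgbggjagz" (len 13), cursors c4@3 c1@6 c2@8 c3@12, authorship ..4..1.2...3.
After op 4 (move_left): buffer="efghxgbggjagz" (len 13), cursors c4@2 c1@5 c2@7 c3@11, authorship ..4..1.2...3.
After op 5 (delete): buffer="eghgggjgz" (len 9), cursors c4@1 c1@3 c2@4 c3@7, authorship .4.12..3.

Answer: 3 4 7 1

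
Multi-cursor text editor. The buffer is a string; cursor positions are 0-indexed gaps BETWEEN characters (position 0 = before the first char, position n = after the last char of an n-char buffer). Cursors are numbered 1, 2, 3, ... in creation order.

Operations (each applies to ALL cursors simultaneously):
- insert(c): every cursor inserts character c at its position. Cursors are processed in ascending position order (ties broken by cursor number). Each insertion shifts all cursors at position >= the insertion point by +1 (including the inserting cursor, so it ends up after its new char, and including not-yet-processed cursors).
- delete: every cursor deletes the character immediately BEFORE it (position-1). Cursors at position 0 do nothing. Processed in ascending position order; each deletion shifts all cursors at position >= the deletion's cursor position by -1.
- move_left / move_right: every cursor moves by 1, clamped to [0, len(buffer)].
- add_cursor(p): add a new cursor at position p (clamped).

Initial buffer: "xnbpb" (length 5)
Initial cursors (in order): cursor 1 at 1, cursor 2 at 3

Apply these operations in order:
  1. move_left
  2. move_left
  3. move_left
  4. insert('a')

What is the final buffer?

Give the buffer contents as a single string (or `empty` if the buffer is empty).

Answer: aaxnbpb

Derivation:
After op 1 (move_left): buffer="xnbpb" (len 5), cursors c1@0 c2@2, authorship .....
After op 2 (move_left): buffer="xnbpb" (len 5), cursors c1@0 c2@1, authorship .....
After op 3 (move_left): buffer="xnbpb" (len 5), cursors c1@0 c2@0, authorship .....
After op 4 (insert('a')): buffer="aaxnbpb" (len 7), cursors c1@2 c2@2, authorship 12.....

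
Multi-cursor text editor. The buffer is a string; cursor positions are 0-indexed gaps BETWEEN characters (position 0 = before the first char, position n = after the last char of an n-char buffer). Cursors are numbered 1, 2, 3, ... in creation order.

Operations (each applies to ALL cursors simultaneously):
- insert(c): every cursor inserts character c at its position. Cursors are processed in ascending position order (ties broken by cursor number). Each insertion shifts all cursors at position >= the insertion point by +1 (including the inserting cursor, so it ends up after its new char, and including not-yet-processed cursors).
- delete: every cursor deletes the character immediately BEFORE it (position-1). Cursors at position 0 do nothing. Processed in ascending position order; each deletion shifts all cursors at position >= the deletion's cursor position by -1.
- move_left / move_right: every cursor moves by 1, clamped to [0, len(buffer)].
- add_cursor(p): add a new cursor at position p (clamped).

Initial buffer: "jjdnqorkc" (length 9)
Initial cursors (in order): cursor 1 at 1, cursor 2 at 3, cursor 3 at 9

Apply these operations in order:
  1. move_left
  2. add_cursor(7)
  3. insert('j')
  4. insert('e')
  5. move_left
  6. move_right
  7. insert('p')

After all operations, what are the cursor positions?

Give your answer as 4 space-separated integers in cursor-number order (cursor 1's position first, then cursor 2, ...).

Answer: 3 8 20 16

Derivation:
After op 1 (move_left): buffer="jjdnqorkc" (len 9), cursors c1@0 c2@2 c3@8, authorship .........
After op 2 (add_cursor(7)): buffer="jjdnqorkc" (len 9), cursors c1@0 c2@2 c4@7 c3@8, authorship .........
After op 3 (insert('j')): buffer="jjjjdnqorjkjc" (len 13), cursors c1@1 c2@4 c4@10 c3@12, authorship 1..2.....4.3.
After op 4 (insert('e')): buffer="jejjjednqorjekjec" (len 17), cursors c1@2 c2@6 c4@13 c3@16, authorship 11..22.....44.33.
After op 5 (move_left): buffer="jejjjednqorjekjec" (len 17), cursors c1@1 c2@5 c4@12 c3@15, authorship 11..22.....44.33.
After op 6 (move_right): buffer="jejjjednqorjekjec" (len 17), cursors c1@2 c2@6 c4@13 c3@16, authorship 11..22.....44.33.
After op 7 (insert('p')): buffer="jepjjjepdnqorjepkjepc" (len 21), cursors c1@3 c2@8 c4@16 c3@20, authorship 111..222.....444.333.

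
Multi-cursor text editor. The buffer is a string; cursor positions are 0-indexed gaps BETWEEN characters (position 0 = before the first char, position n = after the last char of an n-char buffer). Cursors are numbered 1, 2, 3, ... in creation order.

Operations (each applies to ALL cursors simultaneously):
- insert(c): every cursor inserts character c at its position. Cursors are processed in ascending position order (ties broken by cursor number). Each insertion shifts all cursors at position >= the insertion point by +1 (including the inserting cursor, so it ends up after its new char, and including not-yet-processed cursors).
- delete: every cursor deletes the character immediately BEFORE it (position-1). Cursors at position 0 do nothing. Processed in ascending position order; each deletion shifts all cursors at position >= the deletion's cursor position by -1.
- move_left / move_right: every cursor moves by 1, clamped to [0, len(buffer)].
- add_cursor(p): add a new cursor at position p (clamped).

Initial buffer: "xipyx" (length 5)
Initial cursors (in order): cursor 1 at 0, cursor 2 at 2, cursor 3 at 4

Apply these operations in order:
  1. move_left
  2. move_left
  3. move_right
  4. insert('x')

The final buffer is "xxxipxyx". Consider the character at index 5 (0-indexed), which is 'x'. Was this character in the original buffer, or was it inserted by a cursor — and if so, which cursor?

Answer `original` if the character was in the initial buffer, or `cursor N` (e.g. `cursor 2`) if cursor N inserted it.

Answer: cursor 3

Derivation:
After op 1 (move_left): buffer="xipyx" (len 5), cursors c1@0 c2@1 c3@3, authorship .....
After op 2 (move_left): buffer="xipyx" (len 5), cursors c1@0 c2@0 c3@2, authorship .....
After op 3 (move_right): buffer="xipyx" (len 5), cursors c1@1 c2@1 c3@3, authorship .....
After op 4 (insert('x')): buffer="xxxipxyx" (len 8), cursors c1@3 c2@3 c3@6, authorship .12..3..
Authorship (.=original, N=cursor N): . 1 2 . . 3 . .
Index 5: author = 3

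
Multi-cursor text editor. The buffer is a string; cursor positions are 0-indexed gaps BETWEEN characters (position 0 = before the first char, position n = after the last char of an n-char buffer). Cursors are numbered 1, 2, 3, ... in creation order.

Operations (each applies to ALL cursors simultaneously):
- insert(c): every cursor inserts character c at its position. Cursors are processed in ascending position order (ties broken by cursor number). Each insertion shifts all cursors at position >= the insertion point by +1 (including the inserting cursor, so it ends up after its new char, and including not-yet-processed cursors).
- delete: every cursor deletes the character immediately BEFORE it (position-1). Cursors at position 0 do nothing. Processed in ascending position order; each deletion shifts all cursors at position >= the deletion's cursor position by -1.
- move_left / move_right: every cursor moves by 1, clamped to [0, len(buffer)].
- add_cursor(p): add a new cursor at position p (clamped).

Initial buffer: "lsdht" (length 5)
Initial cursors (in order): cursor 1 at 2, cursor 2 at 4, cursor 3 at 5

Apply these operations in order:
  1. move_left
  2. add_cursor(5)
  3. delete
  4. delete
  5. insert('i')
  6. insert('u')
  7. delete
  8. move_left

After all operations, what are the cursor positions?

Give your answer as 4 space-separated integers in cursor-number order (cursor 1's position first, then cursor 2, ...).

Answer: 3 3 3 3

Derivation:
After op 1 (move_left): buffer="lsdht" (len 5), cursors c1@1 c2@3 c3@4, authorship .....
After op 2 (add_cursor(5)): buffer="lsdht" (len 5), cursors c1@1 c2@3 c3@4 c4@5, authorship .....
After op 3 (delete): buffer="s" (len 1), cursors c1@0 c2@1 c3@1 c4@1, authorship .
After op 4 (delete): buffer="" (len 0), cursors c1@0 c2@0 c3@0 c4@0, authorship 
After op 5 (insert('i')): buffer="iiii" (len 4), cursors c1@4 c2@4 c3@4 c4@4, authorship 1234
After op 6 (insert('u')): buffer="iiiiuuuu" (len 8), cursors c1@8 c2@8 c3@8 c4@8, authorship 12341234
After op 7 (delete): buffer="iiii" (len 4), cursors c1@4 c2@4 c3@4 c4@4, authorship 1234
After op 8 (move_left): buffer="iiii" (len 4), cursors c1@3 c2@3 c3@3 c4@3, authorship 1234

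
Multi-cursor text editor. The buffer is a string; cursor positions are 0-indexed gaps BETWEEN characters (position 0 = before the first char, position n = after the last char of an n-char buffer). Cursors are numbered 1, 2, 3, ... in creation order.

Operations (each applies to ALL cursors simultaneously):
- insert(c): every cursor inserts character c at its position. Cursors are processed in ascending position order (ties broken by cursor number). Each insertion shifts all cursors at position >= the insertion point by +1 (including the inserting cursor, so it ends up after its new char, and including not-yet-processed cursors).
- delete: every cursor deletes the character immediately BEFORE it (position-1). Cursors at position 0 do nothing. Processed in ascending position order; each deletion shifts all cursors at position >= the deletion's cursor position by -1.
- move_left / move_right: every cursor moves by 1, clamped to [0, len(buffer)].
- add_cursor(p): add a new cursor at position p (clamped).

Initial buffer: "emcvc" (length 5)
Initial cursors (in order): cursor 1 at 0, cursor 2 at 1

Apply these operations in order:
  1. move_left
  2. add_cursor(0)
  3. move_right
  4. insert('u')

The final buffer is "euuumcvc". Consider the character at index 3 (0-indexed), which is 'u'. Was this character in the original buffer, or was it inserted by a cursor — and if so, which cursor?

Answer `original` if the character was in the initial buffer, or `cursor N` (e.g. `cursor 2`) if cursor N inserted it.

After op 1 (move_left): buffer="emcvc" (len 5), cursors c1@0 c2@0, authorship .....
After op 2 (add_cursor(0)): buffer="emcvc" (len 5), cursors c1@0 c2@0 c3@0, authorship .....
After op 3 (move_right): buffer="emcvc" (len 5), cursors c1@1 c2@1 c3@1, authorship .....
After op 4 (insert('u')): buffer="euuumcvc" (len 8), cursors c1@4 c2@4 c3@4, authorship .123....
Authorship (.=original, N=cursor N): . 1 2 3 . . . .
Index 3: author = 3

Answer: cursor 3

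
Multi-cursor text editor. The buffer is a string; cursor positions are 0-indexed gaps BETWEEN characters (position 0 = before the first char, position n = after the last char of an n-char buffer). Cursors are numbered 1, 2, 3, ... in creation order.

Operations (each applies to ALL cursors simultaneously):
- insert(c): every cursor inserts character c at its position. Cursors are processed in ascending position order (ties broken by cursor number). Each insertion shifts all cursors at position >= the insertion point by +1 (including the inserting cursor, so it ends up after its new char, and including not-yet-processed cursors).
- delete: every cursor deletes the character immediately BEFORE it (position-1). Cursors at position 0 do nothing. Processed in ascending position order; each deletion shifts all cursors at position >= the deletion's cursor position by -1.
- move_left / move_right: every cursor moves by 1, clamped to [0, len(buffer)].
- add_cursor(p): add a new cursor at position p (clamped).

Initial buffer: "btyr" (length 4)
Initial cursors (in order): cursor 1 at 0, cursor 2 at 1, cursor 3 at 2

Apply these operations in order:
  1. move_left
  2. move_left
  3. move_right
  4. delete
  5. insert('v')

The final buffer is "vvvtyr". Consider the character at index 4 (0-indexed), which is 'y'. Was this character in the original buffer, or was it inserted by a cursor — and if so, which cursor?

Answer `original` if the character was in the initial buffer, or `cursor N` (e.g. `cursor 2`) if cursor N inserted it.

After op 1 (move_left): buffer="btyr" (len 4), cursors c1@0 c2@0 c3@1, authorship ....
After op 2 (move_left): buffer="btyr" (len 4), cursors c1@0 c2@0 c3@0, authorship ....
After op 3 (move_right): buffer="btyr" (len 4), cursors c1@1 c2@1 c3@1, authorship ....
After op 4 (delete): buffer="tyr" (len 3), cursors c1@0 c2@0 c3@0, authorship ...
After op 5 (insert('v')): buffer="vvvtyr" (len 6), cursors c1@3 c2@3 c3@3, authorship 123...
Authorship (.=original, N=cursor N): 1 2 3 . . .
Index 4: author = original

Answer: original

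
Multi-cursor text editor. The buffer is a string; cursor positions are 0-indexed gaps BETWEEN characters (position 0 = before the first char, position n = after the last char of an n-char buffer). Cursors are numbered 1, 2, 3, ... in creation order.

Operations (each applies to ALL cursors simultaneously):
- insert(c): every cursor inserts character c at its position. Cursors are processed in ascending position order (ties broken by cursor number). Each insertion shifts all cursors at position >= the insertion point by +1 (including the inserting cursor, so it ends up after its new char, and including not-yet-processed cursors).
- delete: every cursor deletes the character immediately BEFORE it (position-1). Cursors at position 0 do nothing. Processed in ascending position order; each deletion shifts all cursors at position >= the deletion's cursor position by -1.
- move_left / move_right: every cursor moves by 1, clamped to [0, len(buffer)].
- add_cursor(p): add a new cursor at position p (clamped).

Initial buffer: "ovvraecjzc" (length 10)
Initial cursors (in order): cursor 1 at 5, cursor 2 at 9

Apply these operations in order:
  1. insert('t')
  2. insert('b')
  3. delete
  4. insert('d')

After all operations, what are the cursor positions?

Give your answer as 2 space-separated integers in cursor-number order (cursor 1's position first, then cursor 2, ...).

Answer: 7 13

Derivation:
After op 1 (insert('t')): buffer="ovvratecjztc" (len 12), cursors c1@6 c2@11, authorship .....1....2.
After op 2 (insert('b')): buffer="ovvratbecjztbc" (len 14), cursors c1@7 c2@13, authorship .....11....22.
After op 3 (delete): buffer="ovvratecjztc" (len 12), cursors c1@6 c2@11, authorship .....1....2.
After op 4 (insert('d')): buffer="ovvratdecjztdc" (len 14), cursors c1@7 c2@13, authorship .....11....22.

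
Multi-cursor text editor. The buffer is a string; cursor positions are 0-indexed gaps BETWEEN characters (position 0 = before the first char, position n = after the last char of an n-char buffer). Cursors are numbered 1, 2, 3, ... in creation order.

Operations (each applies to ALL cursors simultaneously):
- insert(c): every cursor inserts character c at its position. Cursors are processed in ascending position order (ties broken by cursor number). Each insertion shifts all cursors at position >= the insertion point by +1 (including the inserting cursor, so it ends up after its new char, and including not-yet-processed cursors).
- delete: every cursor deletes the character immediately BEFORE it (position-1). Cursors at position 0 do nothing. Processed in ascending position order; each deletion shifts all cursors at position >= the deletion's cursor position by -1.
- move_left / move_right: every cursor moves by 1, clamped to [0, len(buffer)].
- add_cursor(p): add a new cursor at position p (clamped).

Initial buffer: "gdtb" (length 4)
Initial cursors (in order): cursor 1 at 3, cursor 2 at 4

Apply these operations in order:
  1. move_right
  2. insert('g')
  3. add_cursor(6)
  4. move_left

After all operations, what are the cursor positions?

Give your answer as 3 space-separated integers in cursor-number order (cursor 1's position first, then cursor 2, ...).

After op 1 (move_right): buffer="gdtb" (len 4), cursors c1@4 c2@4, authorship ....
After op 2 (insert('g')): buffer="gdtbgg" (len 6), cursors c1@6 c2@6, authorship ....12
After op 3 (add_cursor(6)): buffer="gdtbgg" (len 6), cursors c1@6 c2@6 c3@6, authorship ....12
After op 4 (move_left): buffer="gdtbgg" (len 6), cursors c1@5 c2@5 c3@5, authorship ....12

Answer: 5 5 5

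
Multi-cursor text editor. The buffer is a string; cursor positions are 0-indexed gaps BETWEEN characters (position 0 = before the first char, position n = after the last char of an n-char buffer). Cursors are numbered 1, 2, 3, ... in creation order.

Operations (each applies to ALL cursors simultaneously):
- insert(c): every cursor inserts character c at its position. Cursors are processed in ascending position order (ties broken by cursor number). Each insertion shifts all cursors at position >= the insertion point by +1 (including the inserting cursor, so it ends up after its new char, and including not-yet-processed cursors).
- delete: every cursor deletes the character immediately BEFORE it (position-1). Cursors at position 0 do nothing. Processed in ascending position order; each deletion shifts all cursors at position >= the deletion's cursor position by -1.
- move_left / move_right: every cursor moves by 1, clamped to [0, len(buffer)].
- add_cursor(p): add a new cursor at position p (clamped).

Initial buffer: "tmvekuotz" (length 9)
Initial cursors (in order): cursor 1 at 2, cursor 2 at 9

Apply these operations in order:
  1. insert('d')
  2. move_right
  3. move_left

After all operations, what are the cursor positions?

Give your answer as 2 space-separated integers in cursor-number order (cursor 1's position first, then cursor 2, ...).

Answer: 3 10

Derivation:
After op 1 (insert('d')): buffer="tmdvekuotzd" (len 11), cursors c1@3 c2@11, authorship ..1.......2
After op 2 (move_right): buffer="tmdvekuotzd" (len 11), cursors c1@4 c2@11, authorship ..1.......2
After op 3 (move_left): buffer="tmdvekuotzd" (len 11), cursors c1@3 c2@10, authorship ..1.......2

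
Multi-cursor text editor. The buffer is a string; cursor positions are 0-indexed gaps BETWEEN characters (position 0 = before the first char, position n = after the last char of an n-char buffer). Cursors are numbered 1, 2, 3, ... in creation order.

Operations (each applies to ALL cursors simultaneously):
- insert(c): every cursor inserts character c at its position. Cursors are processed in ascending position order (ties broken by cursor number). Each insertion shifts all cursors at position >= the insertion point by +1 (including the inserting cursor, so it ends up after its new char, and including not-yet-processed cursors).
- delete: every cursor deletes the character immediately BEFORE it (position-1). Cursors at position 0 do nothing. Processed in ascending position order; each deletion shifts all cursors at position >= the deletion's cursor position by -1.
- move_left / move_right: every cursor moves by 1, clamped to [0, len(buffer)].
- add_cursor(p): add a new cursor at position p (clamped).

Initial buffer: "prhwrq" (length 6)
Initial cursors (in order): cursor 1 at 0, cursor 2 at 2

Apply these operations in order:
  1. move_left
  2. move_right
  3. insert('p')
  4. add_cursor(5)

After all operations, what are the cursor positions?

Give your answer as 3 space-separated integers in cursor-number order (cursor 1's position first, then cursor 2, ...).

Answer: 2 4 5

Derivation:
After op 1 (move_left): buffer="prhwrq" (len 6), cursors c1@0 c2@1, authorship ......
After op 2 (move_right): buffer="prhwrq" (len 6), cursors c1@1 c2@2, authorship ......
After op 3 (insert('p')): buffer="pprphwrq" (len 8), cursors c1@2 c2@4, authorship .1.2....
After op 4 (add_cursor(5)): buffer="pprphwrq" (len 8), cursors c1@2 c2@4 c3@5, authorship .1.2....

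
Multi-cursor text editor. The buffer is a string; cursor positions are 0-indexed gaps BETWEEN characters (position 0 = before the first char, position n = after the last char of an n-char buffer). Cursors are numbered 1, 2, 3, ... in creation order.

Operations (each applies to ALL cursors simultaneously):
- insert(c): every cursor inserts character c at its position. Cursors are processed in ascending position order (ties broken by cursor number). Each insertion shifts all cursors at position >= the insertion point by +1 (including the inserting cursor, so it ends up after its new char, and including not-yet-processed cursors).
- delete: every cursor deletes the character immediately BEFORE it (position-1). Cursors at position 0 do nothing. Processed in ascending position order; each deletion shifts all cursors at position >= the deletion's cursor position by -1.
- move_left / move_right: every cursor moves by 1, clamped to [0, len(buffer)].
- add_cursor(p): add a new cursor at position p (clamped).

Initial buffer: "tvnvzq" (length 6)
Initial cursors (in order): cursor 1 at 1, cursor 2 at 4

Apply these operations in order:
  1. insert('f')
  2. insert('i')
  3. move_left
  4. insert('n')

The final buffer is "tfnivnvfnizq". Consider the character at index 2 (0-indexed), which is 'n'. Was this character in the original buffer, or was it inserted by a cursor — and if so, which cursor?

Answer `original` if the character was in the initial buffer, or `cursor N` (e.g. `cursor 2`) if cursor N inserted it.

Answer: cursor 1

Derivation:
After op 1 (insert('f')): buffer="tfvnvfzq" (len 8), cursors c1@2 c2@6, authorship .1...2..
After op 2 (insert('i')): buffer="tfivnvfizq" (len 10), cursors c1@3 c2@8, authorship .11...22..
After op 3 (move_left): buffer="tfivnvfizq" (len 10), cursors c1@2 c2@7, authorship .11...22..
After op 4 (insert('n')): buffer="tfnivnvfnizq" (len 12), cursors c1@3 c2@9, authorship .111...222..
Authorship (.=original, N=cursor N): . 1 1 1 . . . 2 2 2 . .
Index 2: author = 1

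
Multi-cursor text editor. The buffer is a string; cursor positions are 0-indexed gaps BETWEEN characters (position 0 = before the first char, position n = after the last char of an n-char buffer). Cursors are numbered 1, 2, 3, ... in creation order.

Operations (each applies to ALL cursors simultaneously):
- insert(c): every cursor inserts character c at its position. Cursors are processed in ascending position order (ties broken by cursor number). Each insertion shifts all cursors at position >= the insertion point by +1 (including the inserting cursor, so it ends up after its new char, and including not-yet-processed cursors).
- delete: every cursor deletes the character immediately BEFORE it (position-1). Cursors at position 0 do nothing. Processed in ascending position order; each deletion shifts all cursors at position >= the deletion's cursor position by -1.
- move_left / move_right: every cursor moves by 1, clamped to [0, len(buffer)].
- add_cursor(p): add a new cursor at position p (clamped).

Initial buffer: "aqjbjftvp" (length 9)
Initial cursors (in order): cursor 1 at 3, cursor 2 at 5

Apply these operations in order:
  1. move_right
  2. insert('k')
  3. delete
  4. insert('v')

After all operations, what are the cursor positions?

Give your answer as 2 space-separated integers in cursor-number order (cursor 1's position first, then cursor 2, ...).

After op 1 (move_right): buffer="aqjbjftvp" (len 9), cursors c1@4 c2@6, authorship .........
After op 2 (insert('k')): buffer="aqjbkjfktvp" (len 11), cursors c1@5 c2@8, authorship ....1..2...
After op 3 (delete): buffer="aqjbjftvp" (len 9), cursors c1@4 c2@6, authorship .........
After op 4 (insert('v')): buffer="aqjbvjfvtvp" (len 11), cursors c1@5 c2@8, authorship ....1..2...

Answer: 5 8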